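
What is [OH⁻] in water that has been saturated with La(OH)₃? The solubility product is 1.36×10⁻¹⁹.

La(OH)₃(s) ⇌ La³⁺(aq) + 3 OH⁻(aq)
Let s be the molar solubility. Then [La³⁺] = s and [OH⁻] = 3s.
Ksp = [La³⁺][OH⁻]^3 = s · (3s)^3 = 27s^4 = 1.36×10⁻¹⁹
s = 8.42×10⁻⁶ M
[OH⁻] = 3s = 2.53×10⁻⁵ M

2.53×10⁻⁵ M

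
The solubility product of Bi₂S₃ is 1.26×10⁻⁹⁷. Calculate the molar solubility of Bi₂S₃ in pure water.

Bi₂S₃(s) ⇌ 2 Bi³⁺(aq) + 3 S²⁻(aq)
With molar solubility s: [Bi³⁺] = 2s, [S²⁻] = 3s.
Ksp = [Bi³⁺]^2[S²⁻]^3 = (2s)^2 · (3s)^3 = 108s^5
108s^5 = 1.26×10⁻⁹⁷  ⇒  s^5 = 1.17×10⁻⁹⁹
Taking the 5th root, s = 1.63×10⁻²⁰ mol L⁻¹.

1.63×10⁻²⁰ M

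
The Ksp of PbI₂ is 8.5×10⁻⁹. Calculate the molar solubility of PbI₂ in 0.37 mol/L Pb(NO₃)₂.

PbI₂(s) ⇌ Pb²⁺(aq) + 2 I⁻(aq)
With Pb²⁺ already at 0.37 mol/L and s small, take [Pb²⁺] ≈ 0.37 mol/L and [I⁻] = 2s.
Ksp = [Pb²⁺][I⁻]^2 = (0.37)(2s)^2
(2s)^2 = 8.5×10⁻⁹ / (0.37) = 2.3×10⁻⁸
s = 7.6×10⁻⁵ mol/L

7.6×10⁻⁵ M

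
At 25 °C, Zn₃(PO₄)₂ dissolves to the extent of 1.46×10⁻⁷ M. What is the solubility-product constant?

Zn₃(PO₄)₂(s) ⇌ 3 Zn²⁺(aq) + 2 PO₄³⁻(aq)
With molar solubility s: [Zn²⁺] = 3s, [PO₄³⁻] = 2s.
Ksp = [Zn²⁺]^3[PO₄³⁻]^2 = (3s)^3 · (2s)^2 = 108s^5
Ksp = 108 × (1.46×10⁻⁷)^5 = 7.16×10⁻³³

Ksp = 7.16×10⁻³³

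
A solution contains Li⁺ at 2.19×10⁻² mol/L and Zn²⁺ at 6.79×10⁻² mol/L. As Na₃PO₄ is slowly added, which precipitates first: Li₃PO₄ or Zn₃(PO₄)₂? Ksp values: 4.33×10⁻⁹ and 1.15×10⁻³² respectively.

Zn₃(PO₄)₂

A salt starts to precipitate once the ion product Q reaches its Ksp.
For Li₃PO₄: [PO₄³⁻] = (Ksp/[Li⁺]^3) = 4.12×10⁻⁴ mol/L
For Zn₃(PO₄)₂: [PO₄³⁻] = (Ksp/[Zn²⁺]^3)^(1/2) = 6.06×10⁻¹⁵ mol/L
The smaller threshold [PO₄³⁻] is reached first, so Zn₃(PO₄)₂ precipitates first.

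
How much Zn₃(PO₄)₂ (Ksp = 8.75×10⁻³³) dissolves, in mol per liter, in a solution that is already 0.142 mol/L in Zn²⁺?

Zn₃(PO₄)₂(s) ⇌ 3 Zn²⁺(aq) + 2 PO₄³⁻(aq)
Zn²⁺ is already present at 0.142 mol/L. If s mol/L of Zn₃(PO₄)₂ dissolves, [PO₄³⁻] = 2s while [Zn²⁺] ≈ 0.142 mol/L.
Ksp = [Zn²⁺]^3[PO₄³⁻]^2 = (0.142)^3(2s)^2
(2s)^2 = 8.75×10⁻³³ / (0.142)^3 = 3.06×10⁻³⁰
s = 8.74×10⁻¹⁶ mol/L

8.74×10⁻¹⁶ M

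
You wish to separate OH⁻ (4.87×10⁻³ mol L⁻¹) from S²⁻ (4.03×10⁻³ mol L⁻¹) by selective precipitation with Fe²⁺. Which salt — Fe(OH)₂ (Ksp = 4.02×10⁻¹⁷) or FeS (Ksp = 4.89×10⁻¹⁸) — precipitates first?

A salt starts to precipitate once the ion product Q reaches its Ksp.
For Fe(OH)₂: [Fe²⁺] = (Ksp/[OH⁻]^2) = 1.69×10⁻¹² mol L⁻¹
For FeS: [Fe²⁺] = (Ksp/[S²⁻]) = 1.21×10⁻¹⁵ mol L⁻¹
Since FeS needs less Fe²⁺ to reach saturation, it precipitates first.

FeS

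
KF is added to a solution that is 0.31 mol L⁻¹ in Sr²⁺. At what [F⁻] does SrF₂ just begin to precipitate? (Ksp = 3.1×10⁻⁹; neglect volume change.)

1.0×10⁻⁴ M

Precipitation begins when Q = Ksp.
SrF₂(s) ⇌ Sr²⁺(aq) + 2 F⁻(aq)
Ksp = [Sr²⁺][F⁻]^2 = [F⁻]^2(0.31)
[F⁻]^2 = 3.1×10⁻⁹ / (0.31) = 1.0×10⁻⁸
[F⁻] = 1.0×10⁻⁴ mol L⁻¹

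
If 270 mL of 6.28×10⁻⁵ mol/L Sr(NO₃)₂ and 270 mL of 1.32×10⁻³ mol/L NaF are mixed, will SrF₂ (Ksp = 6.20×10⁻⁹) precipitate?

No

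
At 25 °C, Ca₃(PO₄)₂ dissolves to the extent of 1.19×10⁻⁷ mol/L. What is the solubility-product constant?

Ksp = 2.58×10⁻³³

Ca₃(PO₄)₂(s) ⇌ 3 Ca²⁺(aq) + 2 PO₄³⁻(aq)
Call the molar solubility s, so that [Ca²⁺] = 3s and [PO₄³⁻] = 2s.
Ksp = [Ca²⁺]^3[PO₄³⁻]^2 = (3s)^3 · (2s)^2 = 108s^5
Ksp = 108 × (1.19×10⁻⁷)^5 = 2.58×10⁻³³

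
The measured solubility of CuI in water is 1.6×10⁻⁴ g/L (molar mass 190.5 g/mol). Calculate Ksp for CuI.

Ksp = 7.1×10⁻¹³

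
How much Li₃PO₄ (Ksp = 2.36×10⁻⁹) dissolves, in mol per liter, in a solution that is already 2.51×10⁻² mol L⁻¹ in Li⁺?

1.49×10⁻⁴ M

Li₃PO₄(s) ⇌ 3 Li⁺(aq) + PO₄³⁻(aq)
Li⁺ is already present at 2.51×10⁻² mol L⁻¹. If s mol/L of Li₃PO₄ dissolves, [PO₄³⁻] = s while [Li⁺] ≈ 2.51×10⁻² mol L⁻¹.
Ksp = [Li⁺]^3[PO₄³⁻] = (2.51×10⁻²)^3s
s = 2.36×10⁻⁹ / (2.51×10⁻²)^3 = 1.49×10⁻⁴
s = 1.49×10⁻⁴ mol L⁻¹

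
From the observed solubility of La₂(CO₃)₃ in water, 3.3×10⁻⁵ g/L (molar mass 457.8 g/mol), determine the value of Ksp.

s = (3.3×10⁻⁵ g L⁻¹)/(457.8 g mol⁻¹) = 7.208×10⁻⁸ M
La₂(CO₃)₃(s) ⇌ 2 La³⁺(aq) + 3 CO₃²⁻(aq)
If s mol/L of La₂(CO₃)₃ dissolves, [La³⁺] = 2s and [CO₃²⁻] = 3s.
Ksp = [La³⁺]^2[CO₃²⁻]^3 = (2s)^2 · (3s)^3 = 108s^5
Ksp = 108 × (7.208×10⁻⁸)^5 = 2.1×10⁻³⁴

Ksp = 2.1×10⁻³⁴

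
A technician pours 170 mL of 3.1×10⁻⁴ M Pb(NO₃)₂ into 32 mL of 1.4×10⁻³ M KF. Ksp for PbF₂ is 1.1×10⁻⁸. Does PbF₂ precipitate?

The combined volume is 202 mL.
[Pb²⁺] = (3.1×10⁻⁴)(170)/202 = 2.6×10⁻⁴ M
[F⁻] = (1.4×10⁻³)(32)/202 = 2.2×10⁻⁴ M
Q = [Pb²⁺][F⁻]^2 = 1.3×10⁻¹¹
Since Q (1.3×10⁻¹¹) is less than Ksp (1.1×10⁻⁸), no PbF₂ precipitates.

No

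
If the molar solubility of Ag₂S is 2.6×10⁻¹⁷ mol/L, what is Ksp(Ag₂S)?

Ag₂S(s) ⇌ 2 Ag⁺(aq) + S²⁻(aq)
If s mol/L of Ag₂S dissolves, [Ag⁺] = 2s and [S²⁻] = s.
Ksp = [Ag⁺]^2[S²⁻] = (2s)^2 · s = 4s^3
Ksp = 4 × (2.6×10⁻¹⁷)^3 = 7.0×10⁻⁵⁰

Ksp = 7.0×10⁻⁵⁰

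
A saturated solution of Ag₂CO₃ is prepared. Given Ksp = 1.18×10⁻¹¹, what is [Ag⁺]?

Ag₂CO₃(s) ⇌ 2 Ag⁺(aq) + CO₃²⁻(aq)
If s mol/L of Ag₂CO₃ dissolves, [Ag⁺] = 2s and [CO₃²⁻] = s.
Ksp = [Ag⁺]^2[CO₃²⁻] = (2s)^2 · s = 4s^3 = 1.18×10⁻¹¹
s = 1.43×10⁻⁴ mol/L
[Ag⁺] = 2s = 2.87×10⁻⁴ mol/L

2.87×10⁻⁴ M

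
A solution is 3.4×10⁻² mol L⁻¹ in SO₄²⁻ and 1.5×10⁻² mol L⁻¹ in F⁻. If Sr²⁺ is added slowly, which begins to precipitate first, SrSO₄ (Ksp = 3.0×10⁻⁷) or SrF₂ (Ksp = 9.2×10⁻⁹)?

SrSO₄

A salt starts to precipitate once the ion product Q reaches its Ksp.
For SrSO₄: [Sr²⁺] = (Ksp/[SO₄²⁻]) = 8.8×10⁻⁶ mol L⁻¹
For SrF₂: [Sr²⁺] = (Ksp/[F⁻]^2) = 4.1×10⁻⁵ mol L⁻¹
SrSO₄ requires the lower [Sr²⁺], so it precipitates first.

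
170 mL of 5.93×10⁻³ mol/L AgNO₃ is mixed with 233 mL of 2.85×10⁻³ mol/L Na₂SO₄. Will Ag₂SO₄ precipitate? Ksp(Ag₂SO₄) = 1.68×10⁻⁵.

No

The combined volume is 403 mL.
[Ag⁺] = (5.93×10⁻³)(170)/403 = 2.50×10⁻³ mol/L
[SO₄²⁻] = (2.85×10⁻³)(233)/403 = 1.65×10⁻³ mol/L
Q = [Ag⁺]^2[SO₄²⁻] = 1.03×10⁻⁸
Since Q (1.03×10⁻⁸) is less than Ksp (1.68×10⁻⁵), no Ag₂SO₄ precipitates.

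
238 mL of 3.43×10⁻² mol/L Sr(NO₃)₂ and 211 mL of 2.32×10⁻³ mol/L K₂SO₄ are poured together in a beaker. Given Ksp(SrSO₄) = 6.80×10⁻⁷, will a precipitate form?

The combined volume is 449 mL.
[Sr²⁺] = (3.43×10⁻²)(238)/449 = 1.82×10⁻² mol/L
[SO₄²⁻] = (2.32×10⁻³)(211)/449 = 1.09×10⁻³ mol/L
Q = [Sr²⁺][SO₄²⁻] = 1.98×10⁻⁵
Q = 1.98×10⁻⁵ > Ksp = 6.80×10⁻⁷, so the solution is supersaturated and SrSO₄ precipitates.

Yes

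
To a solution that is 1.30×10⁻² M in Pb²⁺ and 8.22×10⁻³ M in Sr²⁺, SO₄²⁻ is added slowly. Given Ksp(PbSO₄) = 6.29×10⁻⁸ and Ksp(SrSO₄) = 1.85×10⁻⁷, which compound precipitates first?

PbSO₄

Each salt precipitates once Q = Ksp for that salt.
For PbSO₄: [SO₄²⁻] = (Ksp/[Pb²⁺]) = 4.84×10⁻⁶ M
For SrSO₄: [SO₄²⁻] = (Ksp/[Sr²⁺]) = 2.25×10⁻⁵ M
The smaller threshold [SO₄²⁻] is reached first, so PbSO₄ precipitates first.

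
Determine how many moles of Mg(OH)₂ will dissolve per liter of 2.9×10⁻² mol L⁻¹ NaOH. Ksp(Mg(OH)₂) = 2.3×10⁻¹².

2.7×10⁻⁹ M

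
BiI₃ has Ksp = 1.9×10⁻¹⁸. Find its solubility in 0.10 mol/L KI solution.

1.9×10⁻¹⁵ M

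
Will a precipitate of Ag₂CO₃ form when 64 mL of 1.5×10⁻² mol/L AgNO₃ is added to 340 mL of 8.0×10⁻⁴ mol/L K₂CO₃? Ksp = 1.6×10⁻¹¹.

Total volume after mixing = 64 + 340 = 404 mL.
[Ag⁺] = (1.5×10⁻²)(64)/404 = 2.4×10⁻³ mol/L
[CO₃²⁻] = (8.0×10⁻⁴)(340)/404 = 6.7×10⁻⁴ mol/L
Q = [Ag⁺]^2[CO₃²⁻] = 3.8×10⁻⁹
Q = 3.8×10⁻⁹ > Ksp = 1.6×10⁻¹¹, so the solution is supersaturated and Ag₂CO₃ precipitates.

Yes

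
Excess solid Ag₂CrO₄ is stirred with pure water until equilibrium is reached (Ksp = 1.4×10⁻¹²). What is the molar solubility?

7.0×10⁻⁵ M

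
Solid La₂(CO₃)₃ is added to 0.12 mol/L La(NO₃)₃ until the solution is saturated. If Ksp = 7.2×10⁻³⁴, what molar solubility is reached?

1.2×10⁻¹¹ M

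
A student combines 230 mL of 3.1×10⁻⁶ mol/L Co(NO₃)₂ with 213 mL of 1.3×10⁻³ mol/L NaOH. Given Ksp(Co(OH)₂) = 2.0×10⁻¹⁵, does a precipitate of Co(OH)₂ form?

Yes

Total volume after mixing = 230 + 213 = 443 mL.
[Co²⁺] = (3.1×10⁻⁶)(230)/443 = 1.6×10⁻⁶ mol/L
[OH⁻] = (1.3×10⁻³)(213)/443 = 6.3×10⁻⁴ mol/L
Q = [Co²⁺][OH⁻]^2 = 6.3×10⁻¹³
Since Q (6.3×10⁻¹³) exceeds Ksp (2.0×10⁻¹⁵), Co(OH)₂ will precipitate.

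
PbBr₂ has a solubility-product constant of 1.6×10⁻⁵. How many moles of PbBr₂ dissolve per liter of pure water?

PbBr₂(s) ⇌ Pb²⁺(aq) + 2 Br⁻(aq)
If s mol/L of PbBr₂ dissolves, [Pb²⁺] = s and [Br⁻] = 2s.
Ksp = [Pb²⁺][Br⁻]^2 = s · (2s)^2 = 4s^3
4s^3 = 1.6×10⁻⁵  ⇒  s^3 = 4.0×10⁻⁶
Taking the 3rd root, s = 1.6×10⁻² M.

1.6×10⁻² M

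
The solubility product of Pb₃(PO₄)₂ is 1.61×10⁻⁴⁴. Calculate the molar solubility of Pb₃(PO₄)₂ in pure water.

Pb₃(PO₄)₂(s) ⇌ 3 Pb²⁺(aq) + 2 PO₄³⁻(aq)
With molar solubility s: [Pb²⁺] = 3s, [PO₄³⁻] = 2s.
Ksp = [Pb²⁺]^3[PO₄³⁻]^2 = (3s)^3 · (2s)^2 = 108s^5
108s^5 = 1.61×10⁻⁴⁴  ⇒  s^5 = 1.49×10⁻⁴⁶
Taking the 5th root, s = 6.83×10⁻¹⁰ mol/L.

6.83×10⁻¹⁰ M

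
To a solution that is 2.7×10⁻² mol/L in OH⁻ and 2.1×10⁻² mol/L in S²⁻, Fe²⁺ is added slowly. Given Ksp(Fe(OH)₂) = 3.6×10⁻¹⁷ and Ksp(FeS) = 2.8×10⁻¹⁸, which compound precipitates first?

FeS

A salt starts to precipitate once the ion product Q reaches its Ksp.
For Fe(OH)₂: [Fe²⁺] = (Ksp/[OH⁻]^2) = 4.9×10⁻¹⁴ mol/L
For FeS: [Fe²⁺] = (Ksp/[S²⁻]) = 1.3×10⁻¹⁶ mol/L
FeS requires the lower [Fe²⁺], so it precipitates first.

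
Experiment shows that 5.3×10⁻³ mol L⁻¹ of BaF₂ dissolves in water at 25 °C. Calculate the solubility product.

Ksp = 6.0×10⁻⁷

BaF₂(s) ⇌ Ba²⁺(aq) + 2 F⁻(aq)
Call the molar solubility s, so that [Ba²⁺] = s and [F⁻] = 2s.
Ksp = [Ba²⁺][F⁻]^2 = s · (2s)^2 = 4s^3
Ksp = 4 × (5.3×10⁻³)^3 = 6.0×10⁻⁷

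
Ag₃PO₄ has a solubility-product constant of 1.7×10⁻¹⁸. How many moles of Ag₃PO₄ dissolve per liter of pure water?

1.6×10⁻⁵ M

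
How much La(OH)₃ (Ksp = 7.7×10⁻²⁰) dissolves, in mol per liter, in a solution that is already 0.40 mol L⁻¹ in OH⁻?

La(OH)₃(s) ⇌ La³⁺(aq) + 3 OH⁻(aq)
The solution already contains OH⁻ at 0.40 mol L⁻¹. Let s be the molar solubility of La(OH)₃.
[OH⁻] ≈ 0.40 mol L⁻¹ (common ion dominates); [La³⁺] = s.
Ksp = [La³⁺][OH⁻]^3 = s(0.40)^3
s = 7.7×10⁻²⁰ / (0.40)^3 = 1.2×10⁻¹⁸
s = 1.2×10⁻¹⁸ mol L⁻¹

1.2×10⁻¹⁸ M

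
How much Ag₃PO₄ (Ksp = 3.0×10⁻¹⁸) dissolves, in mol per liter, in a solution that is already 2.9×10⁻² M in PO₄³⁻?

1.6×10⁻⁶ M

Ag₃PO₄(s) ⇌ 3 Ag⁺(aq) + PO₄³⁻(aq)
With PO₄³⁻ already at 2.9×10⁻² M and s small, take [PO₄³⁻] ≈ 2.9×10⁻² M and [Ag⁺] = 3s.
Ksp = [Ag⁺]^3[PO₄³⁻] = (3s)^3(2.9×10⁻²)
(3s)^3 = 3.0×10⁻¹⁸ / (2.9×10⁻²) = 1.0×10⁻¹⁶
s = 1.6×10⁻⁶ M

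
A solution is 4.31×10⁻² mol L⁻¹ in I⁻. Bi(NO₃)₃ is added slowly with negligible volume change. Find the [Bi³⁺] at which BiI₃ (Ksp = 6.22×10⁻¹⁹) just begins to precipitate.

7.77×10⁻¹⁵ M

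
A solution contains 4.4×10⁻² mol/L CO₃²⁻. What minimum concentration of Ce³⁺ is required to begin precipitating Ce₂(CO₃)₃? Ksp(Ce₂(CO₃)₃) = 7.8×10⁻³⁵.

9.6×10⁻¹⁶ M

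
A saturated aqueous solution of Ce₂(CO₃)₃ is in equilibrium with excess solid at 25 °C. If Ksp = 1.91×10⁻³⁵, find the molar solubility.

4.46×10⁻⁸ M

Ce₂(CO₃)₃(s) ⇌ 2 Ce³⁺(aq) + 3 CO₃²⁻(aq)
Let s be the molar solubility. Then [Ce³⁺] = 2s and [CO₃²⁻] = 3s.
Ksp = [Ce³⁺]^2[CO₃²⁻]^3 = (2s)^2 · (3s)^3 = 108s^5
108s^5 = 1.91×10⁻³⁵  ⇒  s^5 = 1.77×10⁻³⁷
Taking the 5th root, s = 4.46×10⁻⁸ M.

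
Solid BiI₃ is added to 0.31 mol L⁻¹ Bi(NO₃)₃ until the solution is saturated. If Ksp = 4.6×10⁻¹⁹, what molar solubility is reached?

BiI₃(s) ⇌ Bi³⁺(aq) + 3 I⁻(aq)
Let s be the solubility of BiI₃ here. The common ion gives [Bi³⁺] ≈ 0.31 mol L⁻¹, and [I⁻] = 3s.
Ksp = [Bi³⁺][I⁻]^3 = (0.31)(3s)^3
(3s)^3 = 4.6×10⁻¹⁹ / (0.31) = 1.5×10⁻¹⁸
s = 3.8×10⁻⁷ mol L⁻¹

3.8×10⁻⁷ M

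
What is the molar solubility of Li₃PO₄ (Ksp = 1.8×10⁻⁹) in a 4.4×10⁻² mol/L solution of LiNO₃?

Li₃PO₄(s) ⇌ 3 Li⁺(aq) + PO₄³⁻(aq)
Li⁺ is already present at 4.4×10⁻² mol/L. If s mol/L of Li₃PO₄ dissolves, [PO₄³⁻] = s while [Li⁺] ≈ 4.4×10⁻² mol/L.
Ksp = [Li⁺]^3[PO₄³⁻] = (4.4×10⁻²)^3s
s = 1.8×10⁻⁹ / (4.4×10⁻²)^3 = 2.1×10⁻⁵
s = 2.1×10⁻⁵ mol/L

2.1×10⁻⁵ M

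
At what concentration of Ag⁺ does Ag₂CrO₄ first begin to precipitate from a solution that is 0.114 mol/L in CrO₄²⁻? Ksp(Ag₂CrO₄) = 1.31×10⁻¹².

3.39×10⁻⁶ M

Precipitation of each salt begins when its ion product equals Ksp.
Ag₂CrO₄(s) ⇌ 2 Ag⁺(aq) + CrO₄²⁻(aq)
Ksp = [Ag⁺]^2[CrO₄²⁻] = [Ag⁺]^2(0.114)
[Ag⁺]^2 = 1.31×10⁻¹² / (0.114) = 1.15×10⁻¹¹
[Ag⁺] = 3.39×10⁻⁶ mol/L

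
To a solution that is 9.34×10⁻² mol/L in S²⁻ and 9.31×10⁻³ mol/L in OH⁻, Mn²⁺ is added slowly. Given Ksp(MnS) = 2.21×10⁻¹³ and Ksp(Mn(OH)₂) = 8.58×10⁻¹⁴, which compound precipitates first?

MnS

Each salt precipitates once Q = Ksp for that salt.
For MnS: [Mn²⁺] = (Ksp/[S²⁻]) = 2.37×10⁻¹² mol/L
For Mn(OH)₂: [Mn²⁺] = (Ksp/[OH⁻]^2) = 9.90×10⁻¹⁰ mol/L
The smaller threshold [Mn²⁺] is reached first, so MnS precipitates first.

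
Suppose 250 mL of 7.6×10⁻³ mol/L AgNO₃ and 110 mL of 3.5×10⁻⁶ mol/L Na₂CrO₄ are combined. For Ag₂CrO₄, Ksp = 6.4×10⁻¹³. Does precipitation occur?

After mixing, V = 250 mL + 110 mL = 360 mL.
[Ag⁺] = (7.6×10⁻³)(250)/360 = 5.3×10⁻³ mol/L
[CrO₄²⁻] = (3.5×10⁻⁶)(110)/360 = 1.1×10⁻⁶ mol/L
Q = [Ag⁺]^2[CrO₄²⁻] = 3.0×10⁻¹¹
Since Q (3.0×10⁻¹¹) exceeds Ksp (6.4×10⁻¹³), Ag₂CrO₄ will precipitate.

Yes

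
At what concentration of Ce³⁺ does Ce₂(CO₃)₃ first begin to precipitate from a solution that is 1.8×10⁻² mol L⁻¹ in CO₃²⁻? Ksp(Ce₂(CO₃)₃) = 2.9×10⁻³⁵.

Each salt precipitates once Q = Ksp for that salt.
Ce₂(CO₃)₃(s) ⇌ 2 Ce³⁺(aq) + 3 CO₃²⁻(aq)
Ksp = [Ce³⁺]^2[CO₃²⁻]^3 = [Ce³⁺]^2(1.8×10⁻²)^3
[Ce³⁺]^2 = 2.9×10⁻³⁵ / (1.8×10⁻²)^3 = 5.0×10⁻³⁰
[Ce³⁺] = 2.2×10⁻¹⁵ mol L⁻¹

2.2×10⁻¹⁵ M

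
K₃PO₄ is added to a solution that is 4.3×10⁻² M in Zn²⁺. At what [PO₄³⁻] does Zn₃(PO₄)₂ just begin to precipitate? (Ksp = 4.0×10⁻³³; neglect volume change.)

7.1×10⁻¹⁵ M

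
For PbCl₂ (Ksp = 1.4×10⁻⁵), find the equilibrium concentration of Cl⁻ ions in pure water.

PbCl₂(s) ⇌ Pb²⁺(aq) + 2 Cl⁻(aq)
For each mole of PbCl₂ that dissolves per liter, [Pb²⁺] = s and [Cl⁻] = 2s; let s denote this solubility.
Ksp = [Pb²⁺][Cl⁻]^2 = s · (2s)^2 = 4s^3 = 1.4×10⁻⁵
s = 1.5×10⁻² mol/L
[Cl⁻] = 2s = 3.0×10⁻² mol/L

3.0×10⁻² M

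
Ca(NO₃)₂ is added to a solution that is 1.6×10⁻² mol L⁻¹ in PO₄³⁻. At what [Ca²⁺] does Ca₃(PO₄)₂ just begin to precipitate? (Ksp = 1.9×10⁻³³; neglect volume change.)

The threshold for precipitation is Q = Ksp.
Ca₃(PO₄)₂(s) ⇌ 3 Ca²⁺(aq) + 2 PO₄³⁻(aq)
Ksp = [Ca²⁺]^3[PO₄³⁻]^2 = [Ca²⁺]^3(1.6×10⁻²)^2
[Ca²⁺]^3 = 1.9×10⁻³³ / (1.6×10⁻²)^2 = 7.4×10⁻³⁰
[Ca²⁺] = 2.0×10⁻¹⁰ mol L⁻¹

2.0×10⁻¹⁰ M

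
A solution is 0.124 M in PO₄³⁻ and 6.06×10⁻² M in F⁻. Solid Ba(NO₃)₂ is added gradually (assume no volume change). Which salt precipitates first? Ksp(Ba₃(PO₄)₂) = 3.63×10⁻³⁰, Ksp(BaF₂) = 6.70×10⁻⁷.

Ba₃(PO₄)₂

Precipitation begins when Q = Ksp.
For Ba₃(PO₄)₂: [Ba²⁺] = (Ksp/[PO₄³⁻]^2)^(1/3) = 6.18×10⁻¹⁰ M
For BaF₂: [Ba²⁺] = (Ksp/[F⁻]^2) = 1.82×10⁻⁴ M
The smaller threshold [Ba²⁺] is reached first, so Ba₃(PO₄)₂ precipitates first.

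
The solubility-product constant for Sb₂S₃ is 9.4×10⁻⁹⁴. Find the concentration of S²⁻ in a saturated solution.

Sb₂S₃(s) ⇌ 2 Sb³⁺(aq) + 3 S²⁻(aq)
With molar solubility s: [Sb³⁺] = 2s, [S²⁻] = 3s.
Ksp = [Sb³⁺]^2[S²⁻]^3 = (2s)^2 · (3s)^3 = 108s^5 = 9.4×10⁻⁹⁴
s = 9.7×10⁻²⁰ mol L⁻¹
[S²⁻] = 3s = 2.9×10⁻¹⁹ mol L⁻¹

2.9×10⁻¹⁹ M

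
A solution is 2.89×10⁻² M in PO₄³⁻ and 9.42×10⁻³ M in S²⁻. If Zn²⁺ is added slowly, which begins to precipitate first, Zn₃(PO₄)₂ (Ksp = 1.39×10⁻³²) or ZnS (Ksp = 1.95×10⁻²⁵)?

ZnS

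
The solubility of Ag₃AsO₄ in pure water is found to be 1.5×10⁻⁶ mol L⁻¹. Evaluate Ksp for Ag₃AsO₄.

Ksp = 1.4×10⁻²²

Ag₃AsO₄(s) ⇌ 3 Ag⁺(aq) + AsO₄³⁻(aq)
With molar solubility s: [Ag⁺] = 3s, [AsO₄³⁻] = s.
Ksp = [Ag⁺]^3[AsO₄³⁻] = (3s)^3 · s = 27s^4
Ksp = 27 × (1.5×10⁻⁶)^4 = 1.4×10⁻²²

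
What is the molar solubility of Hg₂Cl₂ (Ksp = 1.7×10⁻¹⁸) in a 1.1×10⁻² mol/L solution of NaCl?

1.4×10⁻¹⁴ M

Hg₂Cl₂(s) ⇌ Hg₂²⁺(aq) + 2 Cl⁻(aq)
Cl⁻ is already present at 1.1×10⁻² mol/L. If s mol/L of Hg₂Cl₂ dissolves, [Hg₂²⁺] = s while [Cl⁻] ≈ 1.1×10⁻² mol/L.
Ksp = [Hg₂²⁺][Cl⁻]^2 = s(1.1×10⁻²)^2
s = 1.7×10⁻¹⁸ / (1.1×10⁻²)^2 = 1.4×10⁻¹⁴
s = 1.4×10⁻¹⁴ mol/L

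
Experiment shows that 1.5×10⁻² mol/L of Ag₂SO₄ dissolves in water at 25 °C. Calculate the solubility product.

Ksp = 1.4×10⁻⁵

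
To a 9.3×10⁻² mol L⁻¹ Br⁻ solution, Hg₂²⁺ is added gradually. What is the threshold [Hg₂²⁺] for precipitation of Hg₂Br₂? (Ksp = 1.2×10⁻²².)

1.4×10⁻²⁰ M

A salt starts to precipitate once the ion product Q reaches its Ksp.
Hg₂Br₂(s) ⇌ Hg₂²⁺(aq) + 2 Br⁻(aq)
Ksp = [Hg₂²⁺][Br⁻]^2 = [Hg₂²⁺](9.3×10⁻²)^2
[Hg₂²⁺] = 1.2×10⁻²² / (9.3×10⁻²)^2 = 1.4×10⁻²⁰
[Hg₂²⁺] = 1.4×10⁻²⁰ mol L⁻¹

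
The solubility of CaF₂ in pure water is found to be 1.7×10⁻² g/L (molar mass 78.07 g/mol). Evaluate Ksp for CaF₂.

Molar solubility s = (1.7×10⁻² g/L) / (78.07 g/mol) = 2.178×10⁻⁴ mol/L
CaF₂(s) ⇌ Ca²⁺(aq) + 2 F⁻(aq)
Let s be the molar solubility. Then [Ca²⁺] = s and [F⁻] = 2s.
Ksp = [Ca²⁺][F⁻]^2 = s · (2s)^2 = 4s^3
Ksp = 4 × (2.178×10⁻⁴)^3 = 4.1×10⁻¹¹

Ksp = 4.1×10⁻¹¹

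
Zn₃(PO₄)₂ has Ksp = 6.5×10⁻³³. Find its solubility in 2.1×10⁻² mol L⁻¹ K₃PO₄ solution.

8.2×10⁻¹¹ M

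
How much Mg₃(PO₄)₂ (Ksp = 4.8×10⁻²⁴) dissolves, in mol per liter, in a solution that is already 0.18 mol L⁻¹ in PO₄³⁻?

1.8×10⁻⁸ M

Mg₃(PO₄)₂(s) ⇌ 3 Mg²⁺(aq) + 2 PO₄³⁻(aq)
Let s be the solubility of Mg₃(PO₄)₂ here. The common ion gives [PO₄³⁻] ≈ 0.18 mol L⁻¹, and [Mg²⁺] = 3s.
Ksp = [Mg²⁺]^3[PO₄³⁻]^2 = (3s)^3(0.18)^2
(3s)^3 = 4.8×10⁻²⁴ / (0.18)^2 = 1.5×10⁻²²
s = 1.8×10⁻⁸ mol L⁻¹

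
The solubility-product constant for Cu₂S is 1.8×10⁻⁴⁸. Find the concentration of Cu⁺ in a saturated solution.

Cu₂S(s) ⇌ 2 Cu⁺(aq) + S²⁻(aq)
If s mol/L of Cu₂S dissolves, [Cu⁺] = 2s and [S²⁻] = s.
Ksp = [Cu⁺]^2[S²⁻] = (2s)^2 · s = 4s^3 = 1.8×10⁻⁴⁸
s = 7.7×10⁻¹⁷ M
[Cu⁺] = 2s = 1.5×10⁻¹⁶ M

1.5×10⁻¹⁶ M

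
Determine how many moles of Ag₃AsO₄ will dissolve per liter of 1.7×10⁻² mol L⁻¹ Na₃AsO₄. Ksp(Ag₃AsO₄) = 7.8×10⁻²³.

5.5×10⁻⁸ M

Ag₃AsO₄(s) ⇌ 3 Ag⁺(aq) + AsO₄³⁻(aq)
AsO₄³⁻ is already present at 1.7×10⁻² mol L⁻¹. If s mol/L of Ag₃AsO₄ dissolves, [Ag⁺] = 3s while [AsO₄³⁻] ≈ 1.7×10⁻² mol L⁻¹.
Ksp = [Ag⁺]^3[AsO₄³⁻] = (3s)^3(1.7×10⁻²)
(3s)^3 = 7.8×10⁻²³ / (1.7×10⁻²) = 4.6×10⁻²¹
s = 5.5×10⁻⁸ mol L⁻¹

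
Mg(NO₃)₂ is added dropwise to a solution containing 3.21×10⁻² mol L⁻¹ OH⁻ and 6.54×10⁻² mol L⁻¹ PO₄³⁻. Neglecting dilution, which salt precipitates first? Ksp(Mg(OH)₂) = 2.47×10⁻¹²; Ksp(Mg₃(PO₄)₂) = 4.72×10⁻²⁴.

Mg(OH)₂

Precipitation begins when Q = Ksp.
For Mg(OH)₂: [Mg²⁺] = (Ksp/[OH⁻]^2) = 2.40×10⁻⁹ mol L⁻¹
For Mg₃(PO₄)₂: [Mg²⁺] = (Ksp/[PO₄³⁻]^2)^(1/3) = 1.03×10⁻⁷ mol L⁻¹
The smaller threshold [Mg²⁺] is reached first, so Mg(OH)₂ precipitates first.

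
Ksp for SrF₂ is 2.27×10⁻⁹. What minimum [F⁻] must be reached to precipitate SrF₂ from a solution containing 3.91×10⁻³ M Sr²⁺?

7.62×10⁻⁴ M

A salt starts to precipitate once the ion product Q reaches its Ksp.
SrF₂(s) ⇌ Sr²⁺(aq) + 2 F⁻(aq)
Ksp = [Sr²⁺][F⁻]^2 = [F⁻]^2(3.91×10⁻³)
[F⁻]^2 = 2.27×10⁻⁹ / (3.91×10⁻³) = 5.81×10⁻⁷
[F⁻] = 7.62×10⁻⁴ M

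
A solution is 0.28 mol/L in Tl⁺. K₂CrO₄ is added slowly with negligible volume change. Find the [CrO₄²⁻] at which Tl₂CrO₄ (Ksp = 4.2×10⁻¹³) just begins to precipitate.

5.4×10⁻¹² M

Each salt precipitates once Q = Ksp for that salt.
Tl₂CrO₄(s) ⇌ 2 Tl⁺(aq) + CrO₄²⁻(aq)
Ksp = [Tl⁺]^2[CrO₄²⁻] = [CrO₄²⁻](0.28)^2
[CrO₄²⁻] = 4.2×10⁻¹³ / (0.28)^2 = 5.4×10⁻¹²
[CrO₄²⁻] = 5.4×10⁻¹² mol/L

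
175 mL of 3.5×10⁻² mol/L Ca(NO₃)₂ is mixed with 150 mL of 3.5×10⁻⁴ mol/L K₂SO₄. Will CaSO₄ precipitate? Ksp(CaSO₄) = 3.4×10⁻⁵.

No

Total volume after mixing = 175 + 150 = 325 mL.
[Ca²⁺] = (3.5×10⁻²)(175)/325 = 1.9×10⁻² mol/L
[SO₄²⁻] = (3.5×10⁻⁴)(150)/325 = 1.6×10⁻⁴ mol/L
Q = [Ca²⁺][SO₄²⁻] = 3.0×10⁻⁶
Q = 3.0×10⁻⁶ < Ksp = 3.4×10⁻⁵, so the solution is unsaturated and no precipitate forms.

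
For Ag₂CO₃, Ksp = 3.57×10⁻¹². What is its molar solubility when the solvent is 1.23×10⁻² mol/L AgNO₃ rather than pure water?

Ag₂CO₃(s) ⇌ 2 Ag⁺(aq) + CO₃²⁻(aq)
Let s be the solubility of Ag₂CO₃ here. The common ion gives [Ag⁺] ≈ 1.23×10⁻² mol/L, and [CO₃²⁻] = s.
Ksp = [Ag⁺]^2[CO₃²⁻] = (1.23×10⁻²)^2s
s = 3.57×10⁻¹² / (1.23×10⁻²)^2 = 2.36×10⁻⁸
s = 2.36×10⁻⁸ mol/L

2.36×10⁻⁸ M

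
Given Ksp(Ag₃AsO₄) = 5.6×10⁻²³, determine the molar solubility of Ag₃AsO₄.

Ag₃AsO₄(s) ⇌ 3 Ag⁺(aq) + AsO₄³⁻(aq)
Let s be the molar solubility. Then [Ag⁺] = 3s and [AsO₄³⁻] = s.
Ksp = [Ag⁺]^3[AsO₄³⁻] = (3s)^3 · s = 27s^4
27s^4 = 5.6×10⁻²³  ⇒  s^4 = 2.1×10⁻²⁴
s = (2.1×10⁻²⁴)^(1/4) = 1.2×10⁻⁶ M

1.2×10⁻⁶ M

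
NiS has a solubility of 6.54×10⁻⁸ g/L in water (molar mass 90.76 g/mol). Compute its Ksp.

Ksp = 5.19×10⁻¹⁹

Convert to molarity: s = 6.54×10⁻⁸ / 90.76 = 7.2058×10⁻¹⁰ mol/L
NiS(s) ⇌ Ni²⁺(aq) + S²⁻(aq)
With molar solubility s: [Ni²⁺] = s, [S²⁻] = s.
Ksp = [Ni²⁺][S²⁻] = s · s = s^2
Ksp = (7.2058×10⁻¹⁰)^2 = 5.19×10⁻¹⁹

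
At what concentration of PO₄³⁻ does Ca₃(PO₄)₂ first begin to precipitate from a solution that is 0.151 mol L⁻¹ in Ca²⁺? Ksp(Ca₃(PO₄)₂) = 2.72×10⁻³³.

8.89×10⁻¹⁶ M

Precipitation of each salt begins when its ion product equals Ksp.
Ca₃(PO₄)₂(s) ⇌ 3 Ca²⁺(aq) + 2 PO₄³⁻(aq)
Ksp = [Ca²⁺]^3[PO₄³⁻]^2 = [PO₄³⁻]^2(0.151)^3
[PO₄³⁻]^2 = 2.72×10⁻³³ / (0.151)^3 = 7.90×10⁻³¹
[PO₄³⁻] = 8.89×10⁻¹⁶ mol L⁻¹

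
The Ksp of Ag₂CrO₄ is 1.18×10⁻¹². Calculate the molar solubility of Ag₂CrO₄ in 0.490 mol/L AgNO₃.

4.91×10⁻¹² M

Ag₂CrO₄(s) ⇌ 2 Ag⁺(aq) + CrO₄²⁻(aq)
Ag⁺ is already present at 0.490 mol/L. If s mol/L of Ag₂CrO₄ dissolves, [CrO₄²⁻] = s while [Ag⁺] ≈ 0.490 mol/L.
Ksp = [Ag⁺]^2[CrO₄²⁻] = (0.490)^2s
s = 1.18×10⁻¹² / (0.490)^2 = 4.91×10⁻¹²
s = 4.91×10⁻¹² mol/L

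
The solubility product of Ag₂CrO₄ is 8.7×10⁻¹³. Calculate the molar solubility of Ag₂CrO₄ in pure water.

6.0×10⁻⁵ M

Ag₂CrO₄(s) ⇌ 2 Ag⁺(aq) + CrO₄²⁻(aq)
For each mole of Ag₂CrO₄ that dissolves per liter, [Ag⁺] = 2s and [CrO₄²⁻] = s; let s denote this solubility.
Ksp = [Ag⁺]^2[CrO₄²⁻] = (2s)^2 · s = 4s^3
4s^3 = 8.7×10⁻¹³  ⇒  s^3 = 2.2×10⁻¹³
s = 6.0×10⁻⁵ M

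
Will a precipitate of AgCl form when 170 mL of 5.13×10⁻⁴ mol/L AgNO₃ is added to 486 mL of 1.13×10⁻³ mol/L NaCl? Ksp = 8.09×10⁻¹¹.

Total volume after mixing = 170 + 486 = 656 mL.
[Ag⁺] = (5.13×10⁻⁴)(170)/656 = 1.33×10⁻⁴ mol/L
[Cl⁻] = (1.13×10⁻³)(486)/656 = 8.37×10⁻⁴ mol/L
Q = [Ag⁺][Cl⁻] = 1.11×10⁻⁷
Q = 1.11×10⁻⁷ > Ksp = 8.09×10⁻¹¹, so the solution is supersaturated and AgCl precipitates.

Yes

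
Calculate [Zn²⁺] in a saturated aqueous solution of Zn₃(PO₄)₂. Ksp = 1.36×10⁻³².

Zn₃(PO₄)₂(s) ⇌ 3 Zn²⁺(aq) + 2 PO₄³⁻(aq)
If s mol/L of Zn₃(PO₄)₂ dissolves, [Zn²⁺] = 3s and [PO₄³⁻] = 2s.
Ksp = [Zn²⁺]^3[PO₄³⁻]^2 = (3s)^3 · (2s)^2 = 108s^5 = 1.36×10⁻³²
s = 1.66×10⁻⁷ mol/L
[Zn²⁺] = 3s = 4.98×10⁻⁷ mol/L

4.98×10⁻⁷ M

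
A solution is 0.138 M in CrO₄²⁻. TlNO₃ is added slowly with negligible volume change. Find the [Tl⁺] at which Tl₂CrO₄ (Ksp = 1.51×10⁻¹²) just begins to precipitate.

Each salt precipitates once Q = Ksp for that salt.
Tl₂CrO₄(s) ⇌ 2 Tl⁺(aq) + CrO₄²⁻(aq)
Ksp = [Tl⁺]^2[CrO₄²⁻] = [Tl⁺]^2(0.138)
[Tl⁺]^2 = 1.51×10⁻¹² / (0.138) = 1.09×10⁻¹¹
[Tl⁺] = 3.31×10⁻⁶ M

3.31×10⁻⁶ M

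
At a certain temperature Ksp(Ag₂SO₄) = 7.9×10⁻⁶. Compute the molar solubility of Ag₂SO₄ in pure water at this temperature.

Ag₂SO₄(s) ⇌ 2 Ag⁺(aq) + SO₄²⁻(aq)
Call the molar solubility s, so that [Ag⁺] = 2s and [SO₄²⁻] = s.
Ksp = [Ag⁺]^2[SO₄²⁻] = (2s)^2 · s = 4s^3
4s^3 = 7.9×10⁻⁶  ⇒  s^3 = 2.0×10⁻⁶
s = (2.0×10⁻⁶)^(1/3) = 1.3×10⁻² M

1.3×10⁻² M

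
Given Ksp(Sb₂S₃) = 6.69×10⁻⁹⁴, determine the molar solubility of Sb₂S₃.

9.09×10⁻²⁰ M

Sb₂S₃(s) ⇌ 2 Sb³⁺(aq) + 3 S²⁻(aq)
With molar solubility s: [Sb³⁺] = 2s, [S²⁻] = 3s.
Ksp = [Sb³⁺]^2[S²⁻]^3 = (2s)^2 · (3s)^3 = 108s^5
108s^5 = 6.69×10⁻⁹⁴  ⇒  s^5 = 6.19×10⁻⁹⁶
Taking the 5th root, s = 9.09×10⁻²⁰ mol L⁻¹.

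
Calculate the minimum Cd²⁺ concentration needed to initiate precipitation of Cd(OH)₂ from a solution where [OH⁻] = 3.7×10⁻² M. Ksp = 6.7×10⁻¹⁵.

Precipitation begins when Q = Ksp.
Cd(OH)₂(s) ⇌ Cd²⁺(aq) + 2 OH⁻(aq)
Ksp = [Cd²⁺][OH⁻]^2 = [Cd²⁺](3.7×10⁻²)^2
[Cd²⁺] = 6.7×10⁻¹⁵ / (3.7×10⁻²)^2 = 4.9×10⁻¹²
[Cd²⁺] = 4.9×10⁻¹² M

4.9×10⁻¹² M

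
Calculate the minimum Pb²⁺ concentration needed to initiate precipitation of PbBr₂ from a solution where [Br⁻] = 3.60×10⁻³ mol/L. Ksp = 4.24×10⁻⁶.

0.327 M

Precipitation of each salt begins when its ion product equals Ksp.
PbBr₂(s) ⇌ Pb²⁺(aq) + 2 Br⁻(aq)
Ksp = [Pb²⁺][Br⁻]^2 = [Pb²⁺](3.60×10⁻³)^2
[Pb²⁺] = 4.24×10⁻⁶ / (3.60×10⁻³)^2 = 0.327
[Pb²⁺] = 0.327 mol/L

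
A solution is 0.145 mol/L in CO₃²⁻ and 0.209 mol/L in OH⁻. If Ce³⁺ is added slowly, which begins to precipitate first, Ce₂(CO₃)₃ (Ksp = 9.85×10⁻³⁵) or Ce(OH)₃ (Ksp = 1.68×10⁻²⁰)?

The threshold for precipitation is Q = Ksp.
For Ce₂(CO₃)₃: [Ce³⁺] = (Ksp/[CO₃²⁻]^3)^(1/2) = 1.80×10⁻¹⁶ mol/L
For Ce(OH)₃: [Ce³⁺] = (Ksp/[OH⁻]^3) = 1.84×10⁻¹⁸ mol/L
Since Ce(OH)₃ needs less Ce³⁺ to reach saturation, it precipitates first.

Ce(OH)₃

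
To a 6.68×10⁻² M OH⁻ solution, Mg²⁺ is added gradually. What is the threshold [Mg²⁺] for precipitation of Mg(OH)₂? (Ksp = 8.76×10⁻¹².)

1.96×10⁻⁹ M

Precipitation of each salt begins when its ion product equals Ksp.
Mg(OH)₂(s) ⇌ Mg²⁺(aq) + 2 OH⁻(aq)
Ksp = [Mg²⁺][OH⁻]^2 = [Mg²⁺](6.68×10⁻²)^2
[Mg²⁺] = 8.76×10⁻¹² / (6.68×10⁻²)^2 = 1.96×10⁻⁹
[Mg²⁺] = 1.96×10⁻⁹ M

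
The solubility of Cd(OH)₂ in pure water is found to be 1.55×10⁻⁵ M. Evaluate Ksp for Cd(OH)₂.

Cd(OH)₂(s) ⇌ Cd²⁺(aq) + 2 OH⁻(aq)
Let s be the molar solubility. Then [Cd²⁺] = s and [OH⁻] = 2s.
Ksp = [Cd²⁺][OH⁻]^2 = s · (2s)^2 = 4s^3
Ksp = 4 × (1.55×10⁻⁵)^3 = 1.49×10⁻¹⁴

Ksp = 1.49×10⁻¹⁴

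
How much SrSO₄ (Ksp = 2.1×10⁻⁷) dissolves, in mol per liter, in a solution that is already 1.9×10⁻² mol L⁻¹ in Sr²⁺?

1.1×10⁻⁵ M

SrSO₄(s) ⇌ Sr²⁺(aq) + SO₄²⁻(aq)
With Sr²⁺ already at 1.9×10⁻² mol L⁻¹ and s small, take [Sr²⁺] ≈ 1.9×10⁻² mol L⁻¹ and [SO₄²⁻] = s.
Ksp = [Sr²⁺][SO₄²⁻] = (1.9×10⁻²)s
s = 2.1×10⁻⁷ / (1.9×10⁻²) = 1.1×10⁻⁵
s = 1.1×10⁻⁵ mol L⁻¹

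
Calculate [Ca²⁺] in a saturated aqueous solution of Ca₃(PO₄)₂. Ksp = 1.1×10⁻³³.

Ca₃(PO₄)₂(s) ⇌ 3 Ca²⁺(aq) + 2 PO₄³⁻(aq)
With molar solubility s: [Ca²⁺] = 3s, [PO₄³⁻] = 2s.
Ksp = [Ca²⁺]^3[PO₄³⁻]^2 = (3s)^3 · (2s)^2 = 108s^5 = 1.1×10⁻³³
s = 1.0×10⁻⁷ mol L⁻¹
[Ca²⁺] = 3s = 3.0×10⁻⁷ mol L⁻¹

3.0×10⁻⁷ M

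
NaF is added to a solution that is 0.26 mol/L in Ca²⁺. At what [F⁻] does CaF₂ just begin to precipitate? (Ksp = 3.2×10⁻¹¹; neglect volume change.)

A salt starts to precipitate once the ion product Q reaches its Ksp.
CaF₂(s) ⇌ Ca²⁺(aq) + 2 F⁻(aq)
Ksp = [Ca²⁺][F⁻]^2 = [F⁻]^2(0.26)
[F⁻]^2 = 3.2×10⁻¹¹ / (0.26) = 1.2×10⁻¹⁰
[F⁻] = 1.1×10⁻⁵ mol/L

1.1×10⁻⁵ M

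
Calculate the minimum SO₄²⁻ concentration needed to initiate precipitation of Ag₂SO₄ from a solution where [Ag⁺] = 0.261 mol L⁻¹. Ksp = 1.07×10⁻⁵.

1.57×10⁻⁴ M

Each salt precipitates once Q = Ksp for that salt.
Ag₂SO₄(s) ⇌ 2 Ag⁺(aq) + SO₄²⁻(aq)
Ksp = [Ag⁺]^2[SO₄²⁻] = [SO₄²⁻](0.261)^2
[SO₄²⁻] = 1.07×10⁻⁵ / (0.261)^2 = 1.57×10⁻⁴
[SO₄²⁻] = 1.57×10⁻⁴ mol L⁻¹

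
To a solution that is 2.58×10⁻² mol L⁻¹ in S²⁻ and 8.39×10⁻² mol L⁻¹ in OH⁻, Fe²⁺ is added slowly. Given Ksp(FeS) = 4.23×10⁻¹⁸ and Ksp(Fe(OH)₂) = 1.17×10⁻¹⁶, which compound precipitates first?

FeS

A salt starts to precipitate once the ion product Q reaches its Ksp.
For FeS: [Fe²⁺] = (Ksp/[S²⁻]) = 1.64×10⁻¹⁶ mol L⁻¹
For Fe(OH)₂: [Fe²⁺] = (Ksp/[OH⁻]^2) = 1.66×10⁻¹⁴ mol L⁻¹
FeS requires the lower [Fe²⁺], so it precipitates first.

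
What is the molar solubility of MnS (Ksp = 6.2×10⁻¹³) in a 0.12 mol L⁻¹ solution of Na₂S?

5.2×10⁻¹² M

MnS(s) ⇌ Mn²⁺(aq) + S²⁻(aq)
The solution already contains S²⁻ at 0.12 mol L⁻¹. Let s be the molar solubility of MnS.
[S²⁻] ≈ 0.12 mol L⁻¹ (common ion dominates); [Mn²⁺] = s.
Ksp = [Mn²⁺][S²⁻] = s(0.12)
s = 6.2×10⁻¹³ / (0.12) = 5.2×10⁻¹²
s = 5.2×10⁻¹² mol L⁻¹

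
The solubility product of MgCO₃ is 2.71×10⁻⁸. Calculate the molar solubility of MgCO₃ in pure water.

MgCO₃(s) ⇌ Mg²⁺(aq) + CO₃²⁻(aq)
Let s be the molar solubility. Then [Mg²⁺] = s and [CO₃²⁻] = s.
Ksp = [Mg²⁺][CO₃²⁻] = s · s = s^2
s^2 = 2.71×10⁻⁸
Taking the 2nd root, s = 1.65×10⁻⁴ mol/L.

1.65×10⁻⁴ M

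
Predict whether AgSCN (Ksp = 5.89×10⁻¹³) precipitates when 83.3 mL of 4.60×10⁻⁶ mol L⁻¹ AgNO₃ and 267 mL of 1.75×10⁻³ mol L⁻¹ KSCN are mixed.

Yes

Total volume after mixing = 83.3 + 267 = 350.3 mL.
[Ag⁺] = (4.60×10⁻⁶)(83.3)/350.3 = 1.09×10⁻⁶ mol L⁻¹
[SCN⁻] = (1.75×10⁻³)(267)/350.3 = 1.33×10⁻³ mol L⁻¹
Q = [Ag⁺][SCN⁻] = 1.46×10⁻⁹
Q = 1.46×10⁻⁹ > Ksp = 5.89×10⁻¹³, so the solution is supersaturated and AgSCN precipitates.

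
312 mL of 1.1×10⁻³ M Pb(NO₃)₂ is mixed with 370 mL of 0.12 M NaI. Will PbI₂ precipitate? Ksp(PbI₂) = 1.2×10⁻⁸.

Total volume after mixing = 312 + 370 = 682 mL.
[Pb²⁺] = (1.1×10⁻³)(312)/682 = 5.0×10⁻⁴ M
[I⁻] = (0.12)(370)/682 = 6.5×10⁻² M
Q = [Pb²⁺][I⁻]^2 = 2.1×10⁻⁶
Since Q (2.1×10⁻⁶) exceeds Ksp (1.2×10⁻⁸), PbI₂ will precipitate.

Yes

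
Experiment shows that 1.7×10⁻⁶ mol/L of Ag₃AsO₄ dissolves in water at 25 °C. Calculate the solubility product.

Ag₃AsO₄(s) ⇌ 3 Ag⁺(aq) + AsO₄³⁻(aq)
Let s be the molar solubility. Then [Ag⁺] = 3s and [AsO₄³⁻] = s.
Ksp = [Ag⁺]^3[AsO₄³⁻] = (3s)^3 · s = 27s^4
Ksp = 27 × (1.7×10⁻⁶)^4 = 2.3×10⁻²²

Ksp = 2.3×10⁻²²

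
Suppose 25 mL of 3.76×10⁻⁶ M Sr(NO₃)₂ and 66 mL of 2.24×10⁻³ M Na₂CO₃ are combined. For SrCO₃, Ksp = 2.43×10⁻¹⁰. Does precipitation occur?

Yes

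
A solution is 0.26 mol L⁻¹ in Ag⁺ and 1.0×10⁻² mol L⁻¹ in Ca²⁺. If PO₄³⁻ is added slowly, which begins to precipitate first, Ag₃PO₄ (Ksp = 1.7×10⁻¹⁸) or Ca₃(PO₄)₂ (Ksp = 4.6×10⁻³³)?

The threshold for precipitation is Q = Ksp.
For Ag₃PO₄: [PO₄³⁻] = (Ksp/[Ag⁺]^3) = 9.7×10⁻¹⁷ mol L⁻¹
For Ca₃(PO₄)₂: [PO₄³⁻] = (Ksp/[Ca²⁺]^3)^(1/2) = 6.8×10⁻¹⁴ mol L⁻¹
The smaller threshold [PO₄³⁻] is reached first, so Ag₃PO₄ precipitates first.

Ag₃PO₄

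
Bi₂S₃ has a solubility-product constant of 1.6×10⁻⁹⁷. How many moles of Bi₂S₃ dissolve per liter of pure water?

1.7×10⁻²⁰ M

Bi₂S₃(s) ⇌ 2 Bi³⁺(aq) + 3 S²⁻(aq)
With molar solubility s: [Bi³⁺] = 2s, [S²⁻] = 3s.
Ksp = [Bi³⁺]^2[S²⁻]^3 = (2s)^2 · (3s)^3 = 108s^5
108s^5 = 1.6×10⁻⁹⁷  ⇒  s^5 = 1.5×10⁻⁹⁹
Taking the 5th root, s = 1.7×10⁻²⁰ mol L⁻¹.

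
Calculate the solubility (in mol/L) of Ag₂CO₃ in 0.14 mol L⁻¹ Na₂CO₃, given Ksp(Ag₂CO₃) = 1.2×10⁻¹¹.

4.6×10⁻⁶ M

Ag₂CO₃(s) ⇌ 2 Ag⁺(aq) + CO₃²⁻(aq)
With CO₃²⁻ already at 0.14 mol L⁻¹ and s small, take [CO₃²⁻] ≈ 0.14 mol L⁻¹ and [Ag⁺] = 2s.
Ksp = [Ag⁺]^2[CO₃²⁻] = (2s)^2(0.14)
(2s)^2 = 1.2×10⁻¹¹ / (0.14) = 8.6×10⁻¹¹
s = 4.6×10⁻⁶ mol L⁻¹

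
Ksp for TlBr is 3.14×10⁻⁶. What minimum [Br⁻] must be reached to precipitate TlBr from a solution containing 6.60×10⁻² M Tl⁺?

Precipitation of each salt begins when its ion product equals Ksp.
TlBr(s) ⇌ Tl⁺(aq) + Br⁻(aq)
Ksp = [Tl⁺][Br⁻] = [Br⁻](6.60×10⁻²)
[Br⁻] = 3.14×10⁻⁶ / (6.60×10⁻²) = 4.76×10⁻⁵
[Br⁻] = 4.76×10⁻⁵ M

4.76×10⁻⁵ M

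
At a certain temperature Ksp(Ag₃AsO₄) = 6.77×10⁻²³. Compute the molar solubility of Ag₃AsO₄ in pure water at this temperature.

1.26×10⁻⁶ M

Ag₃AsO₄(s) ⇌ 3 Ag⁺(aq) + AsO₄³⁻(aq)
Call the molar solubility s, so that [Ag⁺] = 3s and [AsO₄³⁻] = s.
Ksp = [Ag⁺]^3[AsO₄³⁻] = (3s)^3 · s = 27s^4
27s^4 = 6.77×10⁻²³  ⇒  s^4 = 2.51×10⁻²⁴
s = 1.26×10⁻⁶ mol L⁻¹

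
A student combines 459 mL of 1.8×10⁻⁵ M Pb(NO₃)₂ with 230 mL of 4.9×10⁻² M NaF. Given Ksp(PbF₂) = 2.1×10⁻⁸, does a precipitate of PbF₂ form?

Total volume after mixing = 459 + 230 = 689 mL.
[Pb²⁺] = (1.8×10⁻⁵)(459)/689 = 1.2×10⁻⁵ M
[F⁻] = (4.9×10⁻²)(230)/689 = 1.6×10⁻² M
Q = [Pb²⁺][F⁻]^2 = 3.2×10⁻⁹
Q = 3.2×10⁻⁹ < Ksp = 2.1×10⁻⁸, so the solution is unsaturated and no precipitate forms.

No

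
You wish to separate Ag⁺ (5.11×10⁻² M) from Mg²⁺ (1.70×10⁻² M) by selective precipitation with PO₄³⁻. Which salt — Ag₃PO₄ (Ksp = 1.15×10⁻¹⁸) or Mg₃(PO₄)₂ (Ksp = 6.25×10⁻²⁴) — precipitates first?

Ag₃PO₄

A salt starts to precipitate once the ion product Q reaches its Ksp.
For Ag₃PO₄: [PO₄³⁻] = (Ksp/[Ag⁺]^3) = 8.62×10⁻¹⁵ M
For Mg₃(PO₄)₂: [PO₄³⁻] = (Ksp/[Mg²⁺]^3)^(1/2) = 1.13×10⁻⁹ M
The smaller threshold [PO₄³⁻] is reached first, so Ag₃PO₄ precipitates first.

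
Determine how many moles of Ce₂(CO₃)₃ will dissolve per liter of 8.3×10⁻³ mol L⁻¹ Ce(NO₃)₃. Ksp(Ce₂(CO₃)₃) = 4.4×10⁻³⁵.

2.9×10⁻¹¹ M

Ce₂(CO₃)₃(s) ⇌ 2 Ce³⁺(aq) + 3 CO₃²⁻(aq)
Let s be the solubility of Ce₂(CO₃)₃ here. The common ion gives [Ce³⁺] ≈ 8.3×10⁻³ mol L⁻¹, and [CO₃²⁻] = 3s.
Ksp = [Ce³⁺]^2[CO₃²⁻]^3 = (8.3×10⁻³)^2(3s)^3
(3s)^3 = 4.4×10⁻³⁵ / (8.3×10⁻³)^2 = 6.4×10⁻³¹
s = 2.9×10⁻¹¹ mol L⁻¹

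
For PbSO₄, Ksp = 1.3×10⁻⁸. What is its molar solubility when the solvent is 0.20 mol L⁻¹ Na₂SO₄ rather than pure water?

6.5×10⁻⁸ M

PbSO₄(s) ⇌ Pb²⁺(aq) + SO₄²⁻(aq)
The solution already contains SO₄²⁻ at 0.20 mol L⁻¹. Let s be the molar solubility of PbSO₄.
[SO₄²⁻] ≈ 0.20 mol L⁻¹ (common ion dominates); [Pb²⁺] = s.
Ksp = [Pb²⁺][SO₄²⁻] = s(0.20)
s = 1.3×10⁻⁸ / (0.20) = 6.5×10⁻⁸
s = 6.5×10⁻⁸ mol L⁻¹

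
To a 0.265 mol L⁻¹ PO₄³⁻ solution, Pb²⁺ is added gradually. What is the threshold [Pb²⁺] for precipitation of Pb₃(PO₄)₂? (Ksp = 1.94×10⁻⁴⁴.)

6.51×10⁻¹⁵ M

Each salt precipitates once Q = Ksp for that salt.
Pb₃(PO₄)₂(s) ⇌ 3 Pb²⁺(aq) + 2 PO₄³⁻(aq)
Ksp = [Pb²⁺]^3[PO₄³⁻]^2 = [Pb²⁺]^3(0.265)^2
[Pb²⁺]^3 = 1.94×10⁻⁴⁴ / (0.265)^2 = 2.76×10⁻⁴³
[Pb²⁺] = 6.51×10⁻¹⁵ mol L⁻¹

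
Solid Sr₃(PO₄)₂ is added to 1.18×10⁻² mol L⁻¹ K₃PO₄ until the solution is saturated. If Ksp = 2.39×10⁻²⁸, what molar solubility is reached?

Sr₃(PO₄)₂(s) ⇌ 3 Sr²⁺(aq) + 2 PO₄³⁻(aq)
PO₄³⁻ is already present at 1.18×10⁻² mol L⁻¹. If s mol/L of Sr₃(PO₄)₂ dissolves, [Sr²⁺] = 3s while [PO₄³⁻] ≈ 1.18×10⁻² mol L⁻¹.
Ksp = [Sr²⁺]^3[PO₄³⁻]^2 = (3s)^3(1.18×10⁻²)^2
(3s)^3 = 2.39×10⁻²⁸ / (1.18×10⁻²)^2 = 1.72×10⁻²⁴
s = 3.99×10⁻⁹ mol L⁻¹

3.99×10⁻⁹ M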